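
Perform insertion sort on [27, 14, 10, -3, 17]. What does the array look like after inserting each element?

First element 27 is already 'sorted'
Insert 14: shifted 1 elements -> [14, 27, 10, -3, 17]
Insert 10: shifted 2 elements -> [10, 14, 27, -3, 17]
Insert -3: shifted 3 elements -> [-3, 10, 14, 27, 17]
Insert 17: shifted 1 elements -> [-3, 10, 14, 17, 27]


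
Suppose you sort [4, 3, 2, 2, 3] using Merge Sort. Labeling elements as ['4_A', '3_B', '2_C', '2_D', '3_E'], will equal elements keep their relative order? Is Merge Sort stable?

Trace Merge Sort on the labeled array (the key is the number; the letter only tracks identity):
  Merge [4_A] + [3_B] -> [3_B, 4_A]
  Merge [2_D] + [3_E] -> [2_D, 3_E]
  Merge [2_C] + [2_D, 3_E] -> [2_C, 2_D, 3_E]
  Merge [3_B, 4_A] + [2_C, 2_D, 3_E] -> [2_C, 2_D, 3_B, 3_E, 4_A]
Final order: [2_C, 2_D, 3_B, 3_E, 4_A]
Equal keys:
  value 2: originally 2_C, 2_D; after sorting 2_C, 2_D -> order preserved
  value 3: originally 3_B, 3_E; after sorting 3_B, 3_E -> order preserved
All equal keys kept their original relative order. Merge Sort is stable: when the heads of the two halves are equal the merge takes from the left half first.
Answer: Stable


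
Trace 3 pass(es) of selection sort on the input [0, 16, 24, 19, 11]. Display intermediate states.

Pass 1: Select minimum 0 at index 0, swap -> [0, 16, 24, 19, 11]
Pass 2: Select minimum 11 at index 4, swap -> [0, 11, 24, 19, 16]
Pass 3: Select minimum 16 at index 4, swap -> [0, 11, 16, 19, 24]


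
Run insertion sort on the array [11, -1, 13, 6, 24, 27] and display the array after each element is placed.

First element 11 is already 'sorted'
Insert -1: shifted 1 elements -> [-1, 11, 13, 6, 24, 27]
Insert 13: shifted 0 elements -> [-1, 11, 13, 6, 24, 27]
Insert 6: shifted 2 elements -> [-1, 6, 11, 13, 24, 27]
Insert 24: shifted 0 elements -> [-1, 6, 11, 13, 24, 27]
Insert 27: shifted 0 elements -> [-1, 6, 11, 13, 24, 27]


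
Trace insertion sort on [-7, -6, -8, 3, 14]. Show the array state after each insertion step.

First element -7 is already 'sorted'
Insert -6: shifted 0 elements -> [-7, -6, -8, 3, 14]
Insert -8: shifted 2 elements -> [-8, -7, -6, 3, 14]
Insert 3: shifted 0 elements -> [-8, -7, -6, 3, 14]
Insert 14: shifted 0 elements -> [-8, -7, -6, 3, 14]


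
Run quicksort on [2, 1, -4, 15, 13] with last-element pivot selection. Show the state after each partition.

Partition 1: pivot=13 at index 3 -> [2, 1, -4, 13, 15]
Partition 2: pivot=-4 at index 0 -> [-4, 1, 2, 13, 15]
Partition 3: pivot=2 at index 2 -> [-4, 1, 2, 13, 15]


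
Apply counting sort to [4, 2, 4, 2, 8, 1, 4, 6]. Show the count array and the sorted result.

Count array: [0, 1, 2, 0, 3, 0, 1, 0, 1]
(count[i] = number of elements equal to i)
Cumulative count: [0, 1, 3, 3, 6, 6, 7, 7, 8]
Sorted: [1, 2, 2, 4, 4, 4, 6, 8]


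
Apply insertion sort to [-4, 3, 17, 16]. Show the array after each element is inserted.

First element -4 is already 'sorted'
Insert 3: shifted 0 elements -> [-4, 3, 17, 16]
Insert 17: shifted 0 elements -> [-4, 3, 17, 16]
Insert 16: shifted 1 elements -> [-4, 3, 16, 17]


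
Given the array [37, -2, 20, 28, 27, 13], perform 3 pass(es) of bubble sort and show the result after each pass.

After pass 1: [-2, 20, 28, 27, 13, 37] (5 swaps)
After pass 2: [-2, 20, 27, 13, 28, 37] (2 swaps)
After pass 3: [-2, 20, 13, 27, 28, 37] (1 swaps)
Total swaps: 8


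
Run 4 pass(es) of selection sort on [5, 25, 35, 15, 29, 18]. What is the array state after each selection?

Pass 1: Select minimum 5 at index 0, swap -> [5, 25, 35, 15, 29, 18]
Pass 2: Select minimum 15 at index 3, swap -> [5, 15, 35, 25, 29, 18]
Pass 3: Select minimum 18 at index 5, swap -> [5, 15, 18, 25, 29, 35]
Pass 4: Select minimum 25 at index 3, swap -> [5, 15, 18, 25, 29, 35]


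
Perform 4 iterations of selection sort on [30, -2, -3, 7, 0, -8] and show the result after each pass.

Pass 1: Select minimum -8 at index 5, swap -> [-8, -2, -3, 7, 0, 30]
Pass 2: Select minimum -3 at index 2, swap -> [-8, -3, -2, 7, 0, 30]
Pass 3: Select minimum -2 at index 2, swap -> [-8, -3, -2, 7, 0, 30]
Pass 4: Select minimum 0 at index 4, swap -> [-8, -3, -2, 0, 7, 30]


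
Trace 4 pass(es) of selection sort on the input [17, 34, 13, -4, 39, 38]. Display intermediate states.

Pass 1: Select minimum -4 at index 3, swap -> [-4, 34, 13, 17, 39, 38]
Pass 2: Select minimum 13 at index 2, swap -> [-4, 13, 34, 17, 39, 38]
Pass 3: Select minimum 17 at index 3, swap -> [-4, 13, 17, 34, 39, 38]
Pass 4: Select minimum 34 at index 3, swap -> [-4, 13, 17, 34, 39, 38]


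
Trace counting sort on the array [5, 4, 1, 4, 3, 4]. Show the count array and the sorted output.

Count array: [0, 1, 0, 1, 3, 1]
(count[i] = number of elements equal to i)
Cumulative count: [0, 1, 1, 2, 5, 6]
Sorted: [1, 3, 4, 4, 4, 5]


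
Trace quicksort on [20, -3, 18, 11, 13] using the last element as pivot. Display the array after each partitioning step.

Partition 1: pivot=13 at index 2 -> [-3, 11, 13, 20, 18]
Partition 2: pivot=11 at index 1 -> [-3, 11, 13, 20, 18]
Partition 3: pivot=18 at index 3 -> [-3, 11, 13, 18, 20]


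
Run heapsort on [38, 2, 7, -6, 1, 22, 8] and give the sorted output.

Build heap: [38, 2, 22, -6, 1, 7, 8]
Extract 38: [22, 2, 8, -6, 1, 7, 38]
Extract 22: [8, 2, 7, -6, 1, 22, 38]
Extract 8: [7, 2, 1, -6, 8, 22, 38]
Extract 7: [2, -6, 1, 7, 8, 22, 38]
Extract 2: [1, -6, 2, 7, 8, 22, 38]
Extract 1: [-6, 1, 2, 7, 8, 22, 38]


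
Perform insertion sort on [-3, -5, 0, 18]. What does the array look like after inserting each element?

First element -3 is already 'sorted'
Insert -5: shifted 1 elements -> [-5, -3, 0, 18]
Insert 0: shifted 0 elements -> [-5, -3, 0, 18]
Insert 18: shifted 0 elements -> [-5, -3, 0, 18]


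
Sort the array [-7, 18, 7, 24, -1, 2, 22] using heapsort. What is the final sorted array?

Build heap: [24, 18, 22, -7, -1, 2, 7]
Extract 24: [22, 18, 7, -7, -1, 2, 24]
Extract 22: [18, 2, 7, -7, -1, 22, 24]
Extract 18: [7, 2, -1, -7, 18, 22, 24]
Extract 7: [2, -7, -1, 7, 18, 22, 24]
Extract 2: [-1, -7, 2, 7, 18, 22, 24]
Extract -1: [-7, -1, 2, 7, 18, 22, 24]


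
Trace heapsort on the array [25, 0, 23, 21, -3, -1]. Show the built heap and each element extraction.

Build heap: [25, 21, 23, 0, -3, -1]
Extract 25: [23, 21, -1, 0, -3, 25]
Extract 23: [21, 0, -1, -3, 23, 25]
Extract 21: [0, -3, -1, 21, 23, 25]
Extract 0: [-1, -3, 0, 21, 23, 25]
Extract -1: [-3, -1, 0, 21, 23, 25]


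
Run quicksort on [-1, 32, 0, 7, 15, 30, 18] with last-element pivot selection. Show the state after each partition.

Partition 1: pivot=18 at index 4 -> [-1, 0, 7, 15, 18, 30, 32]
Partition 2: pivot=15 at index 3 -> [-1, 0, 7, 15, 18, 30, 32]
Partition 3: pivot=7 at index 2 -> [-1, 0, 7, 15, 18, 30, 32]
Partition 4: pivot=0 at index 1 -> [-1, 0, 7, 15, 18, 30, 32]
Partition 5: pivot=32 at index 6 -> [-1, 0, 7, 15, 18, 30, 32]


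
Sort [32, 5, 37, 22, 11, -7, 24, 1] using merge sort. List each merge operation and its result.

Divide and conquer:
  Merge [32] + [5] -> [5, 32]
  Merge [37] + [22] -> [22, 37]
  Merge [5, 32] + [22, 37] -> [5, 22, 32, 37]
  Merge [11] + [-7] -> [-7, 11]
  Merge [24] + [1] -> [1, 24]
  Merge [-7, 11] + [1, 24] -> [-7, 1, 11, 24]
  Merge [5, 22, 32, 37] + [-7, 1, 11, 24] -> [-7, 1, 5, 11, 22, 24, 32, 37]


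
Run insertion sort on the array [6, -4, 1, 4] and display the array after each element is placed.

First element 6 is already 'sorted'
Insert -4: shifted 1 elements -> [-4, 6, 1, 4]
Insert 1: shifted 1 elements -> [-4, 1, 6, 4]
Insert 4: shifted 1 elements -> [-4, 1, 4, 6]


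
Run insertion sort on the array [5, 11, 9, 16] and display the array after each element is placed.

First element 5 is already 'sorted'
Insert 11: shifted 0 elements -> [5, 11, 9, 16]
Insert 9: shifted 1 elements -> [5, 9, 11, 16]
Insert 16: shifted 0 elements -> [5, 9, 11, 16]


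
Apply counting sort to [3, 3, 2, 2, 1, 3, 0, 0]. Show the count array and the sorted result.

Count array: [2, 1, 2, 3]
(count[i] = number of elements equal to i)
Cumulative count: [2, 3, 5, 8]
Sorted: [0, 0, 1, 2, 2, 3, 3, 3]


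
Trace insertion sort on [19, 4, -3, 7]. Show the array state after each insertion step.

First element 19 is already 'sorted'
Insert 4: shifted 1 elements -> [4, 19, -3, 7]
Insert -3: shifted 2 elements -> [-3, 4, 19, 7]
Insert 7: shifted 1 elements -> [-3, 4, 7, 19]


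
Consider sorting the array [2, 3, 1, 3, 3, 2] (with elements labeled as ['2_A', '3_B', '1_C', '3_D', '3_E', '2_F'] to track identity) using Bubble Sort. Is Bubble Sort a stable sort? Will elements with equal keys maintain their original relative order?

Trace Bubble Sort on the labeled array (the key is the number; the letter only tracks identity):
  After pass 1: [2_A, 1_C, 3_B, 3_D, 2_F, 3_E]
  After pass 2: [1_C, 2_A, 3_B, 2_F, 3_D, 3_E]
  After pass 3: [1_C, 2_A, 2_F, 3_B, 3_D, 3_E]
  After pass 4: [1_C, 2_A, 2_F, 3_B, 3_D, 3_E] (no swaps, done)
Final order: [1_C, 2_A, 2_F, 3_B, 3_D, 3_E]
Equal keys:
  value 2: originally 2_A, 2_F; after sorting 2_A, 2_F -> order preserved
  value 3: originally 3_B, 3_D, 3_E; after sorting 3_B, 3_D, 3_E -> order preserved
All equal keys kept their original relative order. Bubble Sort is stable: it only swaps adjacent elements when the left one is strictly greater, so equal keys never move past each other.
Answer: Stable


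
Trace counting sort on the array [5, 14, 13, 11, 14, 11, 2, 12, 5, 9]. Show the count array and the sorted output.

Count array: [0, 0, 1, 0, 0, 2, 0, 0, 0, 1, 0, 2, 1, 1, 2]
(count[i] = number of elements equal to i)
Cumulative count: [0, 0, 1, 1, 1, 3, 3, 3, 3, 4, 4, 6, 7, 8, 10]
Sorted: [2, 5, 5, 9, 11, 11, 12, 13, 14, 14]


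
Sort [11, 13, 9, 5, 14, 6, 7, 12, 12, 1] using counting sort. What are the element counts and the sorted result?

Count array: [0, 1, 0, 0, 0, 1, 1, 1, 0, 1, 0, 1, 2, 1, 1]
(count[i] = number of elements equal to i)
Cumulative count: [0, 1, 1, 1, 1, 2, 3, 4, 4, 5, 5, 6, 8, 9, 10]
Sorted: [1, 5, 6, 7, 9, 11, 12, 12, 13, 14]


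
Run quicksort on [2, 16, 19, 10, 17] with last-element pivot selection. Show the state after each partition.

Partition 1: pivot=17 at index 3 -> [2, 16, 10, 17, 19]
Partition 2: pivot=10 at index 1 -> [2, 10, 16, 17, 19]


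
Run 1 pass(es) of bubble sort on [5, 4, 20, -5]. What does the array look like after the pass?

After pass 1: [4, 5, -5, 20] (2 swaps)
Total swaps: 2


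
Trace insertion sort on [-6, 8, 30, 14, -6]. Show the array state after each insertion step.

First element -6 is already 'sorted'
Insert 8: shifted 0 elements -> [-6, 8, 30, 14, -6]
Insert 30: shifted 0 elements -> [-6, 8, 30, 14, -6]
Insert 14: shifted 1 elements -> [-6, 8, 14, 30, -6]
Insert -6: shifted 3 elements -> [-6, -6, 8, 14, 30]


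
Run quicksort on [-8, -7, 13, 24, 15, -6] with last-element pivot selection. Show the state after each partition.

Partition 1: pivot=-6 at index 2 -> [-8, -7, -6, 24, 15, 13]
Partition 2: pivot=-7 at index 1 -> [-8, -7, -6, 24, 15, 13]
Partition 3: pivot=13 at index 3 -> [-8, -7, -6, 13, 15, 24]
Partition 4: pivot=24 at index 5 -> [-8, -7, -6, 13, 15, 24]


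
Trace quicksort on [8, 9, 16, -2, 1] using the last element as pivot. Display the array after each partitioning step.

Partition 1: pivot=1 at index 1 -> [-2, 1, 16, 8, 9]
Partition 2: pivot=9 at index 3 -> [-2, 1, 8, 9, 16]


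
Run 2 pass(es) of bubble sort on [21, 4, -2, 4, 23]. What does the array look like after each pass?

After pass 1: [4, -2, 4, 21, 23] (3 swaps)
After pass 2: [-2, 4, 4, 21, 23] (1 swaps)
Total swaps: 4


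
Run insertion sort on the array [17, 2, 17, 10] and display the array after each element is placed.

First element 17 is already 'sorted'
Insert 2: shifted 1 elements -> [2, 17, 17, 10]
Insert 17: shifted 0 elements -> [2, 17, 17, 10]
Insert 10: shifted 2 elements -> [2, 10, 17, 17]


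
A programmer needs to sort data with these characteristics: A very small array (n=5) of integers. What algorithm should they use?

Best choice: Insertion sort
Reason: For tiny inputs the O(n^2) overhead is negligible and insertion sort has minimal constant factors


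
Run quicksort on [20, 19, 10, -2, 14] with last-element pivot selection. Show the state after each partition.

Partition 1: pivot=14 at index 2 -> [10, -2, 14, 19, 20]
Partition 2: pivot=-2 at index 0 -> [-2, 10, 14, 19, 20]
Partition 3: pivot=20 at index 4 -> [-2, 10, 14, 19, 20]


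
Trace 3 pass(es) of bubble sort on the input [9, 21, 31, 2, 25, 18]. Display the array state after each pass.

After pass 1: [9, 21, 2, 25, 18, 31] (3 swaps)
After pass 2: [9, 2, 21, 18, 25, 31] (2 swaps)
After pass 3: [2, 9, 18, 21, 25, 31] (2 swaps)
Total swaps: 7


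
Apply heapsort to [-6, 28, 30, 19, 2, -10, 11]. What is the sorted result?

Build heap: [30, 28, 11, 19, 2, -10, -6]
Extract 30: [28, 19, 11, -6, 2, -10, 30]
Extract 28: [19, 2, 11, -6, -10, 28, 30]
Extract 19: [11, 2, -10, -6, 19, 28, 30]
Extract 11: [2, -6, -10, 11, 19, 28, 30]
Extract 2: [-6, -10, 2, 11, 19, 28, 30]
Extract -6: [-10, -6, 2, 11, 19, 28, 30]


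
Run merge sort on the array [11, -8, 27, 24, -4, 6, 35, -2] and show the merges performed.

Divide and conquer:
  Merge [11] + [-8] -> [-8, 11]
  Merge [27] + [24] -> [24, 27]
  Merge [-8, 11] + [24, 27] -> [-8, 11, 24, 27]
  Merge [-4] + [6] -> [-4, 6]
  Merge [35] + [-2] -> [-2, 35]
  Merge [-4, 6] + [-2, 35] -> [-4, -2, 6, 35]
  Merge [-8, 11, 24, 27] + [-4, -2, 6, 35] -> [-8, -4, -2, 6, 11, 24, 27, 35]


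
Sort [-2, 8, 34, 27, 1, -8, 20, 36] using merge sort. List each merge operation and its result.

Divide and conquer:
  Merge [-2] + [8] -> [-2, 8]
  Merge [34] + [27] -> [27, 34]
  Merge [-2, 8] + [27, 34] -> [-2, 8, 27, 34]
  Merge [1] + [-8] -> [-8, 1]
  Merge [20] + [36] -> [20, 36]
  Merge [-8, 1] + [20, 36] -> [-8, 1, 20, 36]
  Merge [-2, 8, 27, 34] + [-8, 1, 20, 36] -> [-8, -2, 1, 8, 20, 27, 34, 36]


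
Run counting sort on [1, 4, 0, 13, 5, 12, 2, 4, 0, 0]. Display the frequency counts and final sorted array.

Count array: [3, 1, 1, 0, 2, 1, 0, 0, 0, 0, 0, 0, 1, 1]
(count[i] = number of elements equal to i)
Cumulative count: [3, 4, 5, 5, 7, 8, 8, 8, 8, 8, 8, 8, 9, 10]
Sorted: [0, 0, 0, 1, 2, 4, 4, 5, 12, 13]


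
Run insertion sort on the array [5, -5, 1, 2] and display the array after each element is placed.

First element 5 is already 'sorted'
Insert -5: shifted 1 elements -> [-5, 5, 1, 2]
Insert 1: shifted 1 elements -> [-5, 1, 5, 2]
Insert 2: shifted 1 elements -> [-5, 1, 2, 5]


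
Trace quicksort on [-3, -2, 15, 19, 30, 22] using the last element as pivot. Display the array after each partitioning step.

Partition 1: pivot=22 at index 4 -> [-3, -2, 15, 19, 22, 30]
Partition 2: pivot=19 at index 3 -> [-3, -2, 15, 19, 22, 30]
Partition 3: pivot=15 at index 2 -> [-3, -2, 15, 19, 22, 30]
Partition 4: pivot=-2 at index 1 -> [-3, -2, 15, 19, 22, 30]


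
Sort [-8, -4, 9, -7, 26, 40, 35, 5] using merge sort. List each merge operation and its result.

Divide and conquer:
  Merge [-8] + [-4] -> [-8, -4]
  Merge [9] + [-7] -> [-7, 9]
  Merge [-8, -4] + [-7, 9] -> [-8, -7, -4, 9]
  Merge [26] + [40] -> [26, 40]
  Merge [35] + [5] -> [5, 35]
  Merge [26, 40] + [5, 35] -> [5, 26, 35, 40]
  Merge [-8, -7, -4, 9] + [5, 26, 35, 40] -> [-8, -7, -4, 5, 9, 26, 35, 40]


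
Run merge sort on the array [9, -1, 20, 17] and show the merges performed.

Divide and conquer:
  Merge [9] + [-1] -> [-1, 9]
  Merge [20] + [17] -> [17, 20]
  Merge [-1, 9] + [17, 20] -> [-1, 9, 17, 20]


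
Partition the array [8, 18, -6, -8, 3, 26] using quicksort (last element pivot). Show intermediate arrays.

Partition 1: pivot=26 at index 5 -> [8, 18, -6, -8, 3, 26]
Partition 2: pivot=3 at index 2 -> [-6, -8, 3, 18, 8, 26]
Partition 3: pivot=-8 at index 0 -> [-8, -6, 3, 18, 8, 26]
Partition 4: pivot=8 at index 3 -> [-8, -6, 3, 8, 18, 26]


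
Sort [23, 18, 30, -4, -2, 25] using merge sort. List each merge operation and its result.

Divide and conquer:
  Merge [18] + [30] -> [18, 30]
  Merge [23] + [18, 30] -> [18, 23, 30]
  Merge [-2] + [25] -> [-2, 25]
  Merge [-4] + [-2, 25] -> [-4, -2, 25]
  Merge [18, 23, 30] + [-4, -2, 25] -> [-4, -2, 18, 23, 25, 30]


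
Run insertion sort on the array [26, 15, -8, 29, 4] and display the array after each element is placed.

First element 26 is already 'sorted'
Insert 15: shifted 1 elements -> [15, 26, -8, 29, 4]
Insert -8: shifted 2 elements -> [-8, 15, 26, 29, 4]
Insert 29: shifted 0 elements -> [-8, 15, 26, 29, 4]
Insert 4: shifted 3 elements -> [-8, 4, 15, 26, 29]


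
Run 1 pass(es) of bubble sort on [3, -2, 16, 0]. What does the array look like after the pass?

After pass 1: [-2, 3, 0, 16] (2 swaps)
Total swaps: 2


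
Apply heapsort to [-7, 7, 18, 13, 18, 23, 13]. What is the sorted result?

Build heap: [23, 18, 18, 13, 7, -7, 13]
Extract 23: [18, 13, 18, 13, 7, -7, 23]
Extract 18: [18, 13, -7, 13, 7, 18, 23]
Extract 18: [13, 13, -7, 7, 18, 18, 23]
Extract 13: [13, 7, -7, 13, 18, 18, 23]
Extract 13: [7, -7, 13, 13, 18, 18, 23]
Extract 7: [-7, 7, 13, 13, 18, 18, 23]


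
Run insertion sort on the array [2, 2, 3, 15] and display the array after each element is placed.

First element 2 is already 'sorted'
Insert 2: shifted 0 elements -> [2, 2, 3, 15]
Insert 3: shifted 0 elements -> [2, 2, 3, 15]
Insert 15: shifted 0 elements -> [2, 2, 3, 15]


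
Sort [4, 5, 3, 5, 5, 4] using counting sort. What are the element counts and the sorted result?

Count array: [0, 0, 0, 1, 2, 3]
(count[i] = number of elements equal to i)
Cumulative count: [0, 0, 0, 1, 3, 6]
Sorted: [3, 4, 4, 5, 5, 5]


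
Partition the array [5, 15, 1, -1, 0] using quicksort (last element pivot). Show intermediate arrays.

Partition 1: pivot=0 at index 1 -> [-1, 0, 1, 5, 15]
Partition 2: pivot=15 at index 4 -> [-1, 0, 1, 5, 15]
Partition 3: pivot=5 at index 3 -> [-1, 0, 1, 5, 15]


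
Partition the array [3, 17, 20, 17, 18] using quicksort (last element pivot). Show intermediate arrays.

Partition 1: pivot=18 at index 3 -> [3, 17, 17, 18, 20]
Partition 2: pivot=17 at index 2 -> [3, 17, 17, 18, 20]
Partition 3: pivot=17 at index 1 -> [3, 17, 17, 18, 20]


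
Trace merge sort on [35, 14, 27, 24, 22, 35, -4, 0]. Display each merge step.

Divide and conquer:
  Merge [35] + [14] -> [14, 35]
  Merge [27] + [24] -> [24, 27]
  Merge [14, 35] + [24, 27] -> [14, 24, 27, 35]
  Merge [22] + [35] -> [22, 35]
  Merge [-4] + [0] -> [-4, 0]
  Merge [22, 35] + [-4, 0] -> [-4, 0, 22, 35]
  Merge [14, 24, 27, 35] + [-4, 0, 22, 35] -> [-4, 0, 14, 22, 24, 27, 35, 35]


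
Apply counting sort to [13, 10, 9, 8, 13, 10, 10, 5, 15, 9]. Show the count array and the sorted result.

Count array: [0, 0, 0, 0, 0, 1, 0, 0, 1, 2, 3, 0, 0, 2, 0, 1]
(count[i] = number of elements equal to i)
Cumulative count: [0, 0, 0, 0, 0, 1, 1, 1, 2, 4, 7, 7, 7, 9, 9, 10]
Sorted: [5, 8, 9, 9, 10, 10, 10, 13, 13, 15]


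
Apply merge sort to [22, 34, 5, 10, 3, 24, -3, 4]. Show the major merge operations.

Divide and conquer:
  Merge [22] + [34] -> [22, 34]
  Merge [5] + [10] -> [5, 10]
  Merge [22, 34] + [5, 10] -> [5, 10, 22, 34]
  Merge [3] + [24] -> [3, 24]
  Merge [-3] + [4] -> [-3, 4]
  Merge [3, 24] + [-3, 4] -> [-3, 3, 4, 24]
  Merge [5, 10, 22, 34] + [-3, 3, 4, 24] -> [-3, 3, 4, 5, 10, 22, 24, 34]


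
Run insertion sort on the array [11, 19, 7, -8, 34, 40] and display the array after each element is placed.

First element 11 is already 'sorted'
Insert 19: shifted 0 elements -> [11, 19, 7, -8, 34, 40]
Insert 7: shifted 2 elements -> [7, 11, 19, -8, 34, 40]
Insert -8: shifted 3 elements -> [-8, 7, 11, 19, 34, 40]
Insert 34: shifted 0 elements -> [-8, 7, 11, 19, 34, 40]
Insert 40: shifted 0 elements -> [-8, 7, 11, 19, 34, 40]


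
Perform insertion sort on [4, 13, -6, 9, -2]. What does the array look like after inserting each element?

First element 4 is already 'sorted'
Insert 13: shifted 0 elements -> [4, 13, -6, 9, -2]
Insert -6: shifted 2 elements -> [-6, 4, 13, 9, -2]
Insert 9: shifted 1 elements -> [-6, 4, 9, 13, -2]
Insert -2: shifted 3 elements -> [-6, -2, 4, 9, 13]


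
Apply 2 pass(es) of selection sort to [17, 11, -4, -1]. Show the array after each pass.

Pass 1: Select minimum -4 at index 2, swap -> [-4, 11, 17, -1]
Pass 2: Select minimum -1 at index 3, swap -> [-4, -1, 17, 11]


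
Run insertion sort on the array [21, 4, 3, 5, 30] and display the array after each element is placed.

First element 21 is already 'sorted'
Insert 4: shifted 1 elements -> [4, 21, 3, 5, 30]
Insert 3: shifted 2 elements -> [3, 4, 21, 5, 30]
Insert 5: shifted 1 elements -> [3, 4, 5, 21, 30]
Insert 30: shifted 0 elements -> [3, 4, 5, 21, 30]


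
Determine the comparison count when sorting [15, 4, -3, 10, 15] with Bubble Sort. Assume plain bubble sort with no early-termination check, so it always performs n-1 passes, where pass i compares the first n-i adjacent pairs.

Pass 1: compare adjacent pairs (0,1)..(3,4) = 4 comparison(s), 3 swap(s) -> [4, -3, 10, 15, 15]
Pass 2: compare adjacent pairs (0,1)..(2,3) = 3 comparison(s), 1 swap(s) -> [-3, 4, 10, 15, 15]
Pass 3: compare adjacent pairs (0,1)..(1,2) = 2 comparison(s), 0 swap(s) -> [-3, 4, 10, 15, 15]
Pass 4: compare adjacent pairs (0,1)..(0,1) = 1 comparison(s), 0 swap(s) -> [-3, 4, 10, 15, 15]
Total comparisons: 4 + 3 + 2 + 1 = 10


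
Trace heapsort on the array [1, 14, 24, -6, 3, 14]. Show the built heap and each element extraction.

Build heap: [24, 14, 14, -6, 3, 1]
Extract 24: [14, 3, 14, -6, 1, 24]
Extract 14: [14, 3, 1, -6, 14, 24]
Extract 14: [3, -6, 1, 14, 14, 24]
Extract 3: [1, -6, 3, 14, 14, 24]
Extract 1: [-6, 1, 3, 14, 14, 24]


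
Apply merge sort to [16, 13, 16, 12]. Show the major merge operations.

Divide and conquer:
  Merge [16] + [13] -> [13, 16]
  Merge [16] + [12] -> [12, 16]
  Merge [13, 16] + [12, 16] -> [12, 13, 16, 16]


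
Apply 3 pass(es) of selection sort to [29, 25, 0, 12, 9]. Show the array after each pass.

Pass 1: Select minimum 0 at index 2, swap -> [0, 25, 29, 12, 9]
Pass 2: Select minimum 9 at index 4, swap -> [0, 9, 29, 12, 25]
Pass 3: Select minimum 12 at index 3, swap -> [0, 9, 12, 29, 25]


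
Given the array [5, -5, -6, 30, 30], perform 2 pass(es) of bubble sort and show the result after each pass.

After pass 1: [-5, -6, 5, 30, 30] (2 swaps)
After pass 2: [-6, -5, 5, 30, 30] (1 swaps)
Total swaps: 3


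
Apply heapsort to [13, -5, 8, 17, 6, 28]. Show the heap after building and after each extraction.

Build heap: [28, 17, 13, -5, 6, 8]
Extract 28: [17, 8, 13, -5, 6, 28]
Extract 17: [13, 8, 6, -5, 17, 28]
Extract 13: [8, -5, 6, 13, 17, 28]
Extract 8: [6, -5, 8, 13, 17, 28]
Extract 6: [-5, 6, 8, 13, 17, 28]


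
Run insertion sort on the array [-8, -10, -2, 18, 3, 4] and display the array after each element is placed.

First element -8 is already 'sorted'
Insert -10: shifted 1 elements -> [-10, -8, -2, 18, 3, 4]
Insert -2: shifted 0 elements -> [-10, -8, -2, 18, 3, 4]
Insert 18: shifted 0 elements -> [-10, -8, -2, 18, 3, 4]
Insert 3: shifted 1 elements -> [-10, -8, -2, 3, 18, 4]
Insert 4: shifted 1 elements -> [-10, -8, -2, 3, 4, 18]


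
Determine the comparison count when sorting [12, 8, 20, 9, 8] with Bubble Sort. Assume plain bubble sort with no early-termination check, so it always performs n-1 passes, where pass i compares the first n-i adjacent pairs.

Pass 1: compare adjacent pairs (0,1)..(3,4) = 4 comparison(s), 3 swap(s) -> [8, 12, 9, 8, 20]
Pass 2: compare adjacent pairs (0,1)..(2,3) = 3 comparison(s), 2 swap(s) -> [8, 9, 8, 12, 20]
Pass 3: compare adjacent pairs (0,1)..(1,2) = 2 comparison(s), 1 swap(s) -> [8, 8, 9, 12, 20]
Pass 4: compare adjacent pairs (0,1)..(0,1) = 1 comparison(s), 0 swap(s) -> [8, 8, 9, 12, 20]
Total comparisons: 4 + 3 + 2 + 1 = 10


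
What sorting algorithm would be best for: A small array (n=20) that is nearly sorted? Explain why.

Best choice: Insertion sort
Reason: Insertion sort is O(n) for nearly sorted arrays and has low overhead


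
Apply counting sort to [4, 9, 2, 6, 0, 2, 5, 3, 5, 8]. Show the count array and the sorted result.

Count array: [1, 0, 2, 1, 1, 2, 1, 0, 1, 1]
(count[i] = number of elements equal to i)
Cumulative count: [1, 1, 3, 4, 5, 7, 8, 8, 9, 10]
Sorted: [0, 2, 2, 3, 4, 5, 5, 6, 8, 9]


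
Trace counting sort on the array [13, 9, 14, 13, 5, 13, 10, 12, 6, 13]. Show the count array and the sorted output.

Count array: [0, 0, 0, 0, 0, 1, 1, 0, 0, 1, 1, 0, 1, 4, 1]
(count[i] = number of elements equal to i)
Cumulative count: [0, 0, 0, 0, 0, 1, 2, 2, 2, 3, 4, 4, 5, 9, 10]
Sorted: [5, 6, 9, 10, 12, 13, 13, 13, 13, 14]


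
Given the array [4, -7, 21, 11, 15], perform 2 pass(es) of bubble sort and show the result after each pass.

After pass 1: [-7, 4, 11, 15, 21] (3 swaps)
After pass 2: [-7, 4, 11, 15, 21] (0 swaps)
Total swaps: 3


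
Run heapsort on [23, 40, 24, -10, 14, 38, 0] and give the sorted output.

Build heap: [40, 23, 38, -10, 14, 24, 0]
Extract 40: [38, 23, 24, -10, 14, 0, 40]
Extract 38: [24, 23, 0, -10, 14, 38, 40]
Extract 24: [23, 14, 0, -10, 24, 38, 40]
Extract 23: [14, -10, 0, 23, 24, 38, 40]
Extract 14: [0, -10, 14, 23, 24, 38, 40]
Extract 0: [-10, 0, 14, 23, 24, 38, 40]


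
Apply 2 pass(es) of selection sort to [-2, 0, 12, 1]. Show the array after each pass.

Pass 1: Select minimum -2 at index 0, swap -> [-2, 0, 12, 1]
Pass 2: Select minimum 0 at index 1, swap -> [-2, 0, 12, 1]


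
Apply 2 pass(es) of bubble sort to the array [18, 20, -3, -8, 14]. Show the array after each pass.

After pass 1: [18, -3, -8, 14, 20] (3 swaps)
After pass 2: [-3, -8, 14, 18, 20] (3 swaps)
Total swaps: 6


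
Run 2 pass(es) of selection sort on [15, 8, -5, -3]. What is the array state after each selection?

Pass 1: Select minimum -5 at index 2, swap -> [-5, 8, 15, -3]
Pass 2: Select minimum -3 at index 3, swap -> [-5, -3, 15, 8]


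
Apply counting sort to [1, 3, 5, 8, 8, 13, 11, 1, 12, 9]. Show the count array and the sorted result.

Count array: [0, 2, 0, 1, 0, 1, 0, 0, 2, 1, 0, 1, 1, 1]
(count[i] = number of elements equal to i)
Cumulative count: [0, 2, 2, 3, 3, 4, 4, 4, 6, 7, 7, 8, 9, 10]
Sorted: [1, 1, 3, 5, 8, 8, 9, 11, 12, 13]


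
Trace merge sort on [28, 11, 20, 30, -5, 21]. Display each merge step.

Divide and conquer:
  Merge [11] + [20] -> [11, 20]
  Merge [28] + [11, 20] -> [11, 20, 28]
  Merge [-5] + [21] -> [-5, 21]
  Merge [30] + [-5, 21] -> [-5, 21, 30]
  Merge [11, 20, 28] + [-5, 21, 30] -> [-5, 11, 20, 21, 28, 30]


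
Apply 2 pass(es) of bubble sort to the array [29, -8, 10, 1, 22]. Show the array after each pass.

After pass 1: [-8, 10, 1, 22, 29] (4 swaps)
After pass 2: [-8, 1, 10, 22, 29] (1 swaps)
Total swaps: 5


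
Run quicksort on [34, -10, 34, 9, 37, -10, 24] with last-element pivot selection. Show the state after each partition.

Partition 1: pivot=24 at index 3 -> [-10, 9, -10, 24, 37, 34, 34]
Partition 2: pivot=-10 at index 1 -> [-10, -10, 9, 24, 37, 34, 34]
Partition 3: pivot=34 at index 5 -> [-10, -10, 9, 24, 34, 34, 37]


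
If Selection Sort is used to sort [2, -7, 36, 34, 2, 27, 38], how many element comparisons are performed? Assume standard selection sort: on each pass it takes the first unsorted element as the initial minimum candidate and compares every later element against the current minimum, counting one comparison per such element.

Pass 1: scan indices 1..6 for the minimum = 6 comparison(s); min is -7, place at index 0 -> [-7, 2, 36, 34, 2, 27, 38]
Pass 2: scan indices 2..6 for the minimum = 5 comparison(s); min is 2, place at index 1 -> [-7, 2, 36, 34, 2, 27, 38]
Pass 3: scan indices 3..6 for the minimum = 4 comparison(s); min is 2, place at index 2 -> [-7, 2, 2, 34, 36, 27, 38]
Pass 4: scan indices 4..6 for the minimum = 3 comparison(s); min is 27, place at index 3 -> [-7, 2, 2, 27, 36, 34, 38]
Pass 5: scan indices 5..6 for the minimum = 2 comparison(s); min is 34, place at index 4 -> [-7, 2, 2, 27, 34, 36, 38]
Pass 6: scan indices 6..6 for the minimum = 1 comparison(s); min is 36, place at index 5 -> [-7, 2, 2, 27, 34, 36, 38]
Selection sort always scans the whole unsorted suffix, so the count is (n-1) + (n-2) + ... + 1 = n(n-1)/2 = 7*6/2 = 21 regardless of the input order.
Total comparisons: 6 + 5 + 4 + 3 + 2 + 1 = 21


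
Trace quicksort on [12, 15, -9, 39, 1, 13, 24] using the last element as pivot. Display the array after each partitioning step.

Partition 1: pivot=24 at index 5 -> [12, 15, -9, 1, 13, 24, 39]
Partition 2: pivot=13 at index 3 -> [12, -9, 1, 13, 15, 24, 39]
Partition 3: pivot=1 at index 1 -> [-9, 1, 12, 13, 15, 24, 39]


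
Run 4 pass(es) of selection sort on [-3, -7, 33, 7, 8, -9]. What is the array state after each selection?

Pass 1: Select minimum -9 at index 5, swap -> [-9, -7, 33, 7, 8, -3]
Pass 2: Select minimum -7 at index 1, swap -> [-9, -7, 33, 7, 8, -3]
Pass 3: Select minimum -3 at index 5, swap -> [-9, -7, -3, 7, 8, 33]
Pass 4: Select minimum 7 at index 3, swap -> [-9, -7, -3, 7, 8, 33]


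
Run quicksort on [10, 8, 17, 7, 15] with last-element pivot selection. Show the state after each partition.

Partition 1: pivot=15 at index 3 -> [10, 8, 7, 15, 17]
Partition 2: pivot=7 at index 0 -> [7, 8, 10, 15, 17]
Partition 3: pivot=10 at index 2 -> [7, 8, 10, 15, 17]


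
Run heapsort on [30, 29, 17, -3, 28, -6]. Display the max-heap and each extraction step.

Build heap: [30, 29, 17, -3, 28, -6]
Extract 30: [29, 28, 17, -3, -6, 30]
Extract 29: [28, -3, 17, -6, 29, 30]
Extract 28: [17, -3, -6, 28, 29, 30]
Extract 17: [-3, -6, 17, 28, 29, 30]
Extract -3: [-6, -3, 17, 28, 29, 30]


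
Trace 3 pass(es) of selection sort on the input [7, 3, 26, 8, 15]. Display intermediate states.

Pass 1: Select minimum 3 at index 1, swap -> [3, 7, 26, 8, 15]
Pass 2: Select minimum 7 at index 1, swap -> [3, 7, 26, 8, 15]
Pass 3: Select minimum 8 at index 3, swap -> [3, 7, 8, 26, 15]


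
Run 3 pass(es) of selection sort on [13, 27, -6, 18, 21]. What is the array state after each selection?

Pass 1: Select minimum -6 at index 2, swap -> [-6, 27, 13, 18, 21]
Pass 2: Select minimum 13 at index 2, swap -> [-6, 13, 27, 18, 21]
Pass 3: Select minimum 18 at index 3, swap -> [-6, 13, 18, 27, 21]


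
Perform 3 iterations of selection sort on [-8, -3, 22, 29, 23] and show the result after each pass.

Pass 1: Select minimum -8 at index 0, swap -> [-8, -3, 22, 29, 23]
Pass 2: Select minimum -3 at index 1, swap -> [-8, -3, 22, 29, 23]
Pass 3: Select minimum 22 at index 2, swap -> [-8, -3, 22, 29, 23]


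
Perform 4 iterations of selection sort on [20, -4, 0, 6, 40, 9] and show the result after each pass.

Pass 1: Select minimum -4 at index 1, swap -> [-4, 20, 0, 6, 40, 9]
Pass 2: Select minimum 0 at index 2, swap -> [-4, 0, 20, 6, 40, 9]
Pass 3: Select minimum 6 at index 3, swap -> [-4, 0, 6, 20, 40, 9]
Pass 4: Select minimum 9 at index 5, swap -> [-4, 0, 6, 9, 40, 20]


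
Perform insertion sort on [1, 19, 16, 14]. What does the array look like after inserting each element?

First element 1 is already 'sorted'
Insert 19: shifted 0 elements -> [1, 19, 16, 14]
Insert 16: shifted 1 elements -> [1, 16, 19, 14]
Insert 14: shifted 2 elements -> [1, 14, 16, 19]


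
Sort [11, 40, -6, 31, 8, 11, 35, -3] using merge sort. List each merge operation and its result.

Divide and conquer:
  Merge [11] + [40] -> [11, 40]
  Merge [-6] + [31] -> [-6, 31]
  Merge [11, 40] + [-6, 31] -> [-6, 11, 31, 40]
  Merge [8] + [11] -> [8, 11]
  Merge [35] + [-3] -> [-3, 35]
  Merge [8, 11] + [-3, 35] -> [-3, 8, 11, 35]
  Merge [-6, 11, 31, 40] + [-3, 8, 11, 35] -> [-6, -3, 8, 11, 11, 31, 35, 40]


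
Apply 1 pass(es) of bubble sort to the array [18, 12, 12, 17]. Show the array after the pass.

After pass 1: [12, 12, 17, 18] (3 swaps)
Total swaps: 3


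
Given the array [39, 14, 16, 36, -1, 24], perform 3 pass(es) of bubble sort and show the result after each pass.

After pass 1: [14, 16, 36, -1, 24, 39] (5 swaps)
After pass 2: [14, 16, -1, 24, 36, 39] (2 swaps)
After pass 3: [14, -1, 16, 24, 36, 39] (1 swaps)
Total swaps: 8


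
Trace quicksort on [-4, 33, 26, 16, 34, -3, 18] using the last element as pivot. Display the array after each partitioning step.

Partition 1: pivot=18 at index 3 -> [-4, 16, -3, 18, 34, 26, 33]
Partition 2: pivot=-3 at index 1 -> [-4, -3, 16, 18, 34, 26, 33]
Partition 3: pivot=33 at index 5 -> [-4, -3, 16, 18, 26, 33, 34]


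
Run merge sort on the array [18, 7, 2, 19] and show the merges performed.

Divide and conquer:
  Merge [18] + [7] -> [7, 18]
  Merge [2] + [19] -> [2, 19]
  Merge [7, 18] + [2, 19] -> [2, 7, 18, 19]


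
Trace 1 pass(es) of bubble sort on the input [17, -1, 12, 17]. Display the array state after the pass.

After pass 1: [-1, 12, 17, 17] (2 swaps)
Total swaps: 2


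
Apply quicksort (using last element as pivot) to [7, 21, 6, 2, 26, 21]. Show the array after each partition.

Partition 1: pivot=21 at index 4 -> [7, 21, 6, 2, 21, 26]
Partition 2: pivot=2 at index 0 -> [2, 21, 6, 7, 21, 26]
Partition 3: pivot=7 at index 2 -> [2, 6, 7, 21, 21, 26]


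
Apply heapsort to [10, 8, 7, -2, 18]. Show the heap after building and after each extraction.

Build heap: [18, 10, 7, -2, 8]
Extract 18: [10, 8, 7, -2, 18]
Extract 10: [8, -2, 7, 10, 18]
Extract 8: [7, -2, 8, 10, 18]
Extract 7: [-2, 7, 8, 10, 18]


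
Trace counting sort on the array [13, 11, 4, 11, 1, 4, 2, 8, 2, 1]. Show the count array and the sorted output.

Count array: [0, 2, 2, 0, 2, 0, 0, 0, 1, 0, 0, 2, 0, 1]
(count[i] = number of elements equal to i)
Cumulative count: [0, 2, 4, 4, 6, 6, 6, 6, 7, 7, 7, 9, 9, 10]
Sorted: [1, 1, 2, 2, 4, 4, 8, 11, 11, 13]


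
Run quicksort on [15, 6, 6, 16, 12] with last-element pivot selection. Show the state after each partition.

Partition 1: pivot=12 at index 2 -> [6, 6, 12, 16, 15]
Partition 2: pivot=6 at index 1 -> [6, 6, 12, 16, 15]
Partition 3: pivot=15 at index 3 -> [6, 6, 12, 15, 16]


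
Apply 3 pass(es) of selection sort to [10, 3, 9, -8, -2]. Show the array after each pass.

Pass 1: Select minimum -8 at index 3, swap -> [-8, 3, 9, 10, -2]
Pass 2: Select minimum -2 at index 4, swap -> [-8, -2, 9, 10, 3]
Pass 3: Select minimum 3 at index 4, swap -> [-8, -2, 3, 10, 9]


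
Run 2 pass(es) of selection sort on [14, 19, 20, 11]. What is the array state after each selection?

Pass 1: Select minimum 11 at index 3, swap -> [11, 19, 20, 14]
Pass 2: Select minimum 14 at index 3, swap -> [11, 14, 20, 19]


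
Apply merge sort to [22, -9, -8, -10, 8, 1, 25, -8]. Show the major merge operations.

Divide and conquer:
  Merge [22] + [-9] -> [-9, 22]
  Merge [-8] + [-10] -> [-10, -8]
  Merge [-9, 22] + [-10, -8] -> [-10, -9, -8, 22]
  Merge [8] + [1] -> [1, 8]
  Merge [25] + [-8] -> [-8, 25]
  Merge [1, 8] + [-8, 25] -> [-8, 1, 8, 25]
  Merge [-10, -9, -8, 22] + [-8, 1, 8, 25] -> [-10, -9, -8, -8, 1, 8, 22, 25]


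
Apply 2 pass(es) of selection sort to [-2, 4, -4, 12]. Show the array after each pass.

Pass 1: Select minimum -4 at index 2, swap -> [-4, 4, -2, 12]
Pass 2: Select minimum -2 at index 2, swap -> [-4, -2, 4, 12]


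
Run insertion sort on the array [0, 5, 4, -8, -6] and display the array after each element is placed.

First element 0 is already 'sorted'
Insert 5: shifted 0 elements -> [0, 5, 4, -8, -6]
Insert 4: shifted 1 elements -> [0, 4, 5, -8, -6]
Insert -8: shifted 3 elements -> [-8, 0, 4, 5, -6]
Insert -6: shifted 3 elements -> [-8, -6, 0, 4, 5]


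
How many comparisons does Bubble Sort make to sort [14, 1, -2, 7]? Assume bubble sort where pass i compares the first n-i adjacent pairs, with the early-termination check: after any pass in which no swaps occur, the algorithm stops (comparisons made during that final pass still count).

Pass 1: compare adjacent pairs (0,1)..(2,3) = 3 comparison(s), 3 swap(s) -> [1, -2, 7, 14]
Pass 2: compare adjacent pairs (0,1)..(1,2) = 2 comparison(s), 1 swap(s) -> [-2, 1, 7, 14]
Pass 3: compare adjacent pairs (0,1)..(0,1) = 1 comparison(s), 0 swap(s) -> [-2, 1, 7, 14]
No swaps in this pass, so bubble sort stops here.
Total comparisons: 3 + 2 + 1 = 6


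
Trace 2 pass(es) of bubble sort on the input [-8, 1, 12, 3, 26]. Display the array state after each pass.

After pass 1: [-8, 1, 3, 12, 26] (1 swaps)
After pass 2: [-8, 1, 3, 12, 26] (0 swaps)
Total swaps: 1


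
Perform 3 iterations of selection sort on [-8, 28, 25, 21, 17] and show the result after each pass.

Pass 1: Select minimum -8 at index 0, swap -> [-8, 28, 25, 21, 17]
Pass 2: Select minimum 17 at index 4, swap -> [-8, 17, 25, 21, 28]
Pass 3: Select minimum 21 at index 3, swap -> [-8, 17, 21, 25, 28]


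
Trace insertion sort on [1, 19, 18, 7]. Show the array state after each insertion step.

First element 1 is already 'sorted'
Insert 19: shifted 0 elements -> [1, 19, 18, 7]
Insert 18: shifted 1 elements -> [1, 18, 19, 7]
Insert 7: shifted 2 elements -> [1, 7, 18, 19]


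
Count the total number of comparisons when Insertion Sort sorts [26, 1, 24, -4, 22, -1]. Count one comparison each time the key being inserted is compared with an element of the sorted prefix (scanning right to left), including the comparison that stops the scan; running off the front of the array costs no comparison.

Insert 1: 26 > 1 (shift), reached front = 1 comparison(s) -> [1, 26, 24, -4, 22, -1]
Insert 24: 26 > 24 (shift), 1 <= 24 (stop) = 2 comparison(s) -> [1, 24, 26, -4, 22, -1]
Insert -4: 26 > -4 (shift), 24 > -4 (shift), 1 > -4 (shift), reached front = 3 comparison(s) -> [-4, 1, 24, 26, 22, -1]
Insert 22: 26 > 22 (shift), 24 > 22 (shift), 1 <= 22 (stop) = 3 comparison(s) -> [-4, 1, 22, 24, 26, -1]
Insert -1: 26 > -1 (shift), 24 > -1 (shift), 22 > -1 (shift), 1 > -1 (shift), -4 <= -1 (stop) = 5 comparison(s) -> [-4, -1, 1, 22, 24, 26]
Total comparisons: 1 + 2 + 3 + 3 + 5 = 14


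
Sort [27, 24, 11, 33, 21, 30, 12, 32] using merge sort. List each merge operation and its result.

Divide and conquer:
  Merge [27] + [24] -> [24, 27]
  Merge [11] + [33] -> [11, 33]
  Merge [24, 27] + [11, 33] -> [11, 24, 27, 33]
  Merge [21] + [30] -> [21, 30]
  Merge [12] + [32] -> [12, 32]
  Merge [21, 30] + [12, 32] -> [12, 21, 30, 32]
  Merge [11, 24, 27, 33] + [12, 21, 30, 32] -> [11, 12, 21, 24, 27, 30, 32, 33]


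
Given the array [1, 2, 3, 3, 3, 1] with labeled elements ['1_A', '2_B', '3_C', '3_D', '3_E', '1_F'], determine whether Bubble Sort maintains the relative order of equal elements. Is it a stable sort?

Trace Bubble Sort on the labeled array (the key is the number; the letter only tracks identity):
  After pass 1: [1_A, 2_B, 3_C, 3_D, 1_F, 3_E]
  After pass 2: [1_A, 2_B, 3_C, 1_F, 3_D, 3_E]
  After pass 3: [1_A, 2_B, 1_F, 3_C, 3_D, 3_E]
  After pass 4: [1_A, 1_F, 2_B, 3_C, 3_D, 3_E]
  After pass 5: [1_A, 1_F, 2_B, 3_C, 3_D, 3_E] (no swaps, done)
Final order: [1_A, 1_F, 2_B, 3_C, 3_D, 3_E]
Equal keys:
  value 1: originally 1_A, 1_F; after sorting 1_A, 1_F -> order preserved
  value 3: originally 3_C, 3_D, 3_E; after sorting 3_C, 3_D, 3_E -> order preserved
All equal keys kept their original relative order. Bubble Sort is stable: it only swaps adjacent elements when the left one is strictly greater, so equal keys never move past each other.
Answer: Stable


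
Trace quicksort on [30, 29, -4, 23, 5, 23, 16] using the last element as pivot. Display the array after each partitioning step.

Partition 1: pivot=16 at index 2 -> [-4, 5, 16, 23, 29, 23, 30]
Partition 2: pivot=5 at index 1 -> [-4, 5, 16, 23, 29, 23, 30]
Partition 3: pivot=30 at index 6 -> [-4, 5, 16, 23, 29, 23, 30]
Partition 4: pivot=23 at index 4 -> [-4, 5, 16, 23, 23, 29, 30]


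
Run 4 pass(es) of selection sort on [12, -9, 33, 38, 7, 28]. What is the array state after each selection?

Pass 1: Select minimum -9 at index 1, swap -> [-9, 12, 33, 38, 7, 28]
Pass 2: Select minimum 7 at index 4, swap -> [-9, 7, 33, 38, 12, 28]
Pass 3: Select minimum 12 at index 4, swap -> [-9, 7, 12, 38, 33, 28]
Pass 4: Select minimum 28 at index 5, swap -> [-9, 7, 12, 28, 33, 38]
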